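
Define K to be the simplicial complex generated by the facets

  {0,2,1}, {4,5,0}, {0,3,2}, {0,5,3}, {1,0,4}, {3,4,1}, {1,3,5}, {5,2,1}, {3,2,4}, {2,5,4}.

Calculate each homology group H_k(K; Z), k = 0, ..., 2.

Take the total order 0 < 1 < 2 < 3 < 4 < 5 on the vertex set. Then K (dimension 2) consists of the simplices:

  0-simplices (6): [0], [1], [2], [3], [4], [5]
  1-simplices (15): [0,1], [0,2], [0,3], [0,4], [0,5], [1,2], [1,3], [1,4], [1,5], [2,3], [2,4], [2,5], [3,4], [3,5], [4,5]
  2-simplices (10): [0,1,2], [0,1,4], [0,2,3], [0,3,5], [0,4,5], [1,2,5], [1,3,4], [1,3,5], [2,3,4], [2,4,5]

Hence C_0 ≅ Z^6, C_1 ≅ Z^15, C_2 ≅ Z^10.

Boundary ∂_1: C_1 → C_0 sends each edge [p,q] (with p < q) to q − p.
The resulting 6×15 matrix has rank 5, and its Smith normal form has invariant factors (1,1,1,1,1).

The boundary map ∂_2: C_2 → C_1 maps a triangle to the signed sum of its edges. For instance
  ∂[1,2,5] = [2,5] − [1,5] + [1,2],
  ∂[1,3,5] = [3,5] − [1,5] + [1,3].
As a 15×10 matrix over Z this has rank 10, with invariant factors (1,1,1,1,1,1,1,1,1,2).

From H_k ≅ ker(∂_k) / im(∂_{k+1}) we obtain:

  H_0: rank C_0 − rank ∂_1 = 6 − 5 = 1, and the invariant factors of ∂_1 are all 1, so H_0 = Z.
  H_1: rank ker ∂_1 − rank ∂_2 = (15 − 5) − 10 = 0, and ∂_2 has invariant factor 2 > 1, so H_1 = Z/2.
  H_2: rank ker ∂_2 − rank ∂_3 = (10 − 10) − 0 = 0, and there is no ∂_3, so H_2 = 0.

As a check, the Euler characteristic is 6 − 15 + 10 = 1, which agrees with 1 − 0 + 0 = 1.

H_0 ≅ Z,  H_1 ≅ Z/2,  H_2 = 0.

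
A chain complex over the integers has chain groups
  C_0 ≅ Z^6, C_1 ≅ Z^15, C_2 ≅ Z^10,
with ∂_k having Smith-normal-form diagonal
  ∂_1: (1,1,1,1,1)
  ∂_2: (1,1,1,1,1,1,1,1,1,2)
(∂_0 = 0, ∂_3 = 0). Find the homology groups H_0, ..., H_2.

H_0: b_0 = 6 − 0 − 5 = 1; torsion from ∂_1 factors > 1: none. So H_0 = Z.
H_1: b_1 = 15 − 5 − 10 = 0; torsion from ∂_2 factors > 1: [2]. So H_1 = Z/2.
H_2: b_2 = 10 − 10 − 0 = 0; torsion from ∂_3 factors > 1: none. So H_2 = 0.

H_0 = Z,  H_1 = Z/2,  H_2 = 0.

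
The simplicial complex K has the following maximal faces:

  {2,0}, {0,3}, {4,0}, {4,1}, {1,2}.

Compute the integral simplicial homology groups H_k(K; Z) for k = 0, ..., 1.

We work with the vertex ordering 0 < 1 < 2 < 3 < 4. The simplices of K, each written with vertices in increasing order, are:

  0-simplices (5): [0], [1], [2], [3], [4]
  1-simplices (5): [0,2], [0,3], [0,4], [1,2], [1,4]

so the chain groups are C_0 ≅ Z^5, C_1 ≅ Z^5.

The boundary map ∂_1: C_1 → C_0 maps an edge to its endpoints' difference, ∂[p,q] = q − p. For instance
  ∂[0,4] = [4] − [0].
The 5×5 boundary matrix has rank 4 and Smith normal form diag(1,1,1,1).

Reading off H_k = ker ∂_k / im ∂_{k+1}:

  H_0: rank C_0 − rank ∂_1 = 5 − 4 = 1, and the invariant factors of ∂_1 are all 1, so H_0 = Z.
  H_1: rank ker ∂_1 − rank ∂_2 = (5 − 4) − 0 = 1, and there is no ∂_2, so H_1 = Z.

H_0 ≅ Z,  H_1 ≅ Z.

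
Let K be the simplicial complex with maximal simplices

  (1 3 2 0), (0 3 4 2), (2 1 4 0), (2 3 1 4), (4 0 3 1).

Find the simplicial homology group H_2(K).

H_2 ≅ 0.

We work with the vertex ordering 0 < 1 < 2 < 3 < 4. The simplices of K, each written with vertices in increasing order, are:

  0-simplices (5): [0], [1], [2], [3], [4]
  1-simplices (10): [0,1], [0,2], [0,3], [0,4], [1,2], [1,3], [1,4], [2,3], [2,4], [3,4]
  2-simplices (10): [0,1,2], [0,1,3], [0,1,4], [0,2,3], [0,2,4], [0,3,4], [1,2,3], [1,2,4], [1,3,4], [2,3,4]
  3-simplices (5): [0,1,2,3], [0,1,2,4], [0,1,3,4], [0,2,3,4], [1,2,3,4]

so the chain groups are C_0 ≅ Z^5, C_1 ≅ Z^10, C_2 ≅ Z^10, C_3 ≅ Z^5.

The boundary map ∂_1: C_1 → C_0 is given by ∂[p,q] = [q] − [p]. For instance
  ∂[3,4] = [4] − [3].
The resulting 5×10 matrix has rank 4, and its Smith normal form has invariant factors (1,1,1,1).

∂_2: C_2 → C_1 acts by ∂[p,q,r] = [q,r] − [p,r] + [p,q]. For instance
  ∂[0,3,4] = [3,4] − [0,4] + [0,3],
  ∂[2,3,4] = [3,4] − [2,4] + [2,3].
As a 10×10 matrix over Z this has rank 6, with invariant factors (1,1,1,1,1,1).

∂_3: C_3 → C_2 sends each 3-simplex σ to the alternating sum Σ_i (−1)^i (σ with its i-th vertex removed). For instance
  ∂[0,2,3,4] = [2,3,4] − [0,3,4] + [0,2,4] − [0,2,3],
  ∂[0,1,3,4] = [1,3,4] − [0,3,4] + [0,1,4] − [0,1,3].
As a 10×5 matrix over Z this has rank 4, with invariant factors (1,1,1,1).

Reading off H_k = ker ∂_k / im ∂_{k+1}:

  H_2: rank ker ∂_2 − rank ∂_3 = (10 − 6) − 4 = 0, and the invariant factors of ∂_3 are all 1, so H_2 = 0.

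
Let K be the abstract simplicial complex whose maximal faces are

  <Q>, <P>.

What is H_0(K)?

H_0 ≅ Z^2.

We work with the vertex ordering P < Q. The simplices of K, each written with vertices in increasing order, are:

  0-simplices (2): P, Q

so the chain groups are C_0 ≅ Z^2.

Reading off H_k = ker ∂_k / im ∂_{k+1}:

  H_0: rank C_0 − rank ∂_1 = 2 − 0 = 2, and there is no ∂_1, so H_0 ≅ Z^2.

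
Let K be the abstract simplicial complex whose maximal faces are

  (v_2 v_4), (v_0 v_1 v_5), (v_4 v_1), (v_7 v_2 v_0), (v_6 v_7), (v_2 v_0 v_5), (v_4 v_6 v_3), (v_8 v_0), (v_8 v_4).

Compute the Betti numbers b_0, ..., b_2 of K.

Order the vertices as v_0 < v_1 < v_2 < v_3 < v_4 < v_5 < v_6 < v_7 < v_8. Listing each simplex with vertices in this order, K has dimension 2 with simplices:

  0-simplices (9): [v_0], [v_1], [v_2], [v_3], [v_4], [v_5], [v_6], [v_7], [v_8]
  1-simplices (15): (15 of them)
  2-simplices (4): [v_0,v_1,v_5], [v_0,v_2,v_5], [v_0,v_2,v_7], [v_3,v_4,v_6]

so the chain groups are C_0 ≅ Z^9, C_1 ≅ Z^15, C_2 ≅ Z^4.

Boundary ∂_1: C_1 → C_0 is given by ∂[p,q] = [q] − [p].
As a 9×15 matrix over Z this has rank 8, with invariant factors (1,1,1,1,1,1,1,1).

∂_2: C_2 → C_1 sends each 2-simplex [p,q,r] to [q,r] − [p,r] + [p,q]. For instance
  ∂[v_0,v_2,v_7] = [v_2,v_7] − [v_0,v_7] + [v_0,v_2],
  ∂[v_0,v_1,v_5] = [v_1,v_5] − [v_0,v_5] + [v_0,v_1].
This gives a 15×4 integer matrix of rank 4; reducing to Smith normal form yields diagonal entries (1,1,1,1).

Now H_k = ker ∂_k / im ∂_{k+1}, so:

  H_0: rank C_0 − rank ∂_1 = 9 − 8 = 1, and the invariant factors of ∂_1 are all 1, so H_0 ≅ Z.
  H_1: rank ker ∂_1 − rank ∂_2 = (15 − 8) − 4 = 3, and the invariant factors of ∂_2 are all 1, so H_1 ≅ Z^3.
  H_2: rank ker ∂_2 − rank ∂_3 = (4 − 4) − 0 = 0, and there is no ∂_3, so H_2 ≅ 0.

As a check, the Euler characteristic is 9 − 15 + 4 = -2, which agrees with 1 − 3 + 0 = -2.

Hence the Betti numbers are b_0 = 1, b_1 = 3, b_2 = 0.

b_0 = 1, b_1 = 3, b_2 = 0.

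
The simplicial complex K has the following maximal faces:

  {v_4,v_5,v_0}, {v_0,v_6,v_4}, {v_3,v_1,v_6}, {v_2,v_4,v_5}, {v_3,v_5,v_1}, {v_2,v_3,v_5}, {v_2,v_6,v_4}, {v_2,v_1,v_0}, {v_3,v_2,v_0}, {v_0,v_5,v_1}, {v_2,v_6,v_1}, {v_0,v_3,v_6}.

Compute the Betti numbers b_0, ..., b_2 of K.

K has 7 vertices, 18 edges, 12 triangles.
rank ∂_0 = 0, rank ∂_1 = 6 ⇒ b_0 = 7 − 0 − 6 = 1; all invariant factors of ∂_1 are 1 so no torsion. So H_0 ≅ Z.
rank ∂_1 = 6, rank ∂_2 = 12 ⇒ b_1 = 18 − 6 − 12 = 0; ∂_2 has invariant factor(s) [2] giving torsion. So H_1 ≅ Z/2Z.
rank ∂_2 = 12, rank ∂_3 = 0 ⇒ b_2 = 12 − 12 − 0 = 0. So H_2 ≅ 0.

b_0 = 1, b_1 = 0, b_2 = 0.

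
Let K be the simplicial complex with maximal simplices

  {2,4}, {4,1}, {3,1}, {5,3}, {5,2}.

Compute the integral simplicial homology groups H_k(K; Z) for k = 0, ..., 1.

H_0 ≅ Z,  H_1 ≅ Z.

K has 5 vertices, 5 edges.
rank ∂_0 = 0, rank ∂_1 = 4 ⇒ b_0 = 5 − 0 − 4 = 1; all invariant factors of ∂_1 are 1 so no torsion. So H_0 = Z.
rank ∂_1 = 4, rank ∂_2 = 0 ⇒ b_1 = 5 − 4 − 0 = 1. So H_1 = Z.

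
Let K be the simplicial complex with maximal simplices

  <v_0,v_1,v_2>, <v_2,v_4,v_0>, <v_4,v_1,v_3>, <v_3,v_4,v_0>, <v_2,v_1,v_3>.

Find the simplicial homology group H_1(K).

H_1 ≅ Z.

We work with the vertex ordering v_0 < v_1 < v_2 < v_3 < v_4. The simplices of K, each written with vertices in increasing order, are:

  0-simplices (5): [v_0], [v_1], [v_2], [v_3], [v_4]
  1-simplices (10): [v_0,v_1], [v_0,v_2], [v_0,v_3], [v_0,v_4], [v_1,v_2], [v_1,v_3], [v_1,v_4], [v_2,v_3], [v_2,v_4], [v_3,v_4]
  2-simplices (5): [v_0,v_1,v_2], [v_0,v_2,v_4], [v_0,v_3,v_4], [v_1,v_2,v_3], [v_1,v_3,v_4]

so the chain groups are C_0 ≅ Z^5, C_1 ≅ Z^10, C_2 ≅ Z^5.

∂_1: C_1 → C_0 sends each edge [p,q] (with p < q) to q − p. For instance
  ∂[v_0,v_3] = [v_3] − [v_0].
The 5×10 boundary matrix has rank 4 and Smith normal form diag(1,1,1,1).

Boundary ∂_2: C_2 → C_1 acts by ∂[p,q,r] = [q,r] − [p,r] + [p,q]. For instance
  ∂[v_0,v_1,v_2] = [v_1,v_2] − [v_0,v_2] + [v_0,v_1],
  ∂[v_0,v_2,v_4] = [v_2,v_4] − [v_0,v_4] + [v_0,v_2].
The 10×5 boundary matrix has rank 5 and Smith normal form diag(1,1,1,1,1).

Reading off H_k = ker ∂_k / im ∂_{k+1}:

  H_1: rank ker ∂_1 − rank ∂_2 = (10 − 4) − 5 = 1, and the invariant factors of ∂_2 are all 1, so H_1 ≅ Z.

(K is a triangulation of the Möbius band.)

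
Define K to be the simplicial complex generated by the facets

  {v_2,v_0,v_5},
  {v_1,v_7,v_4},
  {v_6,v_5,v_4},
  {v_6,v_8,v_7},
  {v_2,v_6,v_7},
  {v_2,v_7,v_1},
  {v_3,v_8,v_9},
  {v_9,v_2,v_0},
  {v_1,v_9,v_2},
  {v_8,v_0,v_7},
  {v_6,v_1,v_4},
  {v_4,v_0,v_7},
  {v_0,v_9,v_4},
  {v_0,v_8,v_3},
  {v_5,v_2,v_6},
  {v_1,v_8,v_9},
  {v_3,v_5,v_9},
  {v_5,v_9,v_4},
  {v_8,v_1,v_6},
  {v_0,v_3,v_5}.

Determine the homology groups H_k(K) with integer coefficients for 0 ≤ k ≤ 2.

H_0 ≅ Z,  H_1 ≅ Z × Z/2,  H_2 = 0.

We work with the vertex ordering v_0 < v_1 < v_2 < v_3 < v_4 < v_5 < v_6 < v_7 < v_8 < v_9. The simplices of K, each written with vertices in increasing order, are:

  0-simplices (10): [v_0], [v_1], [v_2], [v_3], [v_4], [v_5], [v_6], [v_7], [v_8], [v_9]
  1-simplices (30): (30 of them)
  2-simplices (20): (20 of them)

so the chain groups are C_0 ≅ Z^10, C_1 ≅ Z^30, C_2 ≅ Z^20.

The boundary map ∂_1: C_1 → C_0 is given by ∂[p,q] = [q] − [p].
This gives a 10×30 integer matrix of rank 9; reducing to Smith normal form yields diagonal entries (1,1,1,1,1,1,1,1,1).

The boundary map ∂_2: C_2 → C_1 acts by ∂[p,q,r] = [q,r] − [p,r] + [p,q]. For instance
  ∂[v_1,v_4,v_7] = [v_4,v_7] − [v_1,v_7] + [v_1,v_4],
  ∂[v_0,v_2,v_9] = [v_2,v_9] − [v_0,v_9] + [v_0,v_2].
The 30×20 boundary matrix has rank 20 and Smith normal form diag(1,1,1,1,1,1,1,1,1,1,1,1,1,1,1,1,1,1,1,2).

From H_k ≅ ker(∂_k) / im(∂_{k+1}) we obtain:

  H_0: rank C_0 − rank ∂_1 = 10 − 9 = 1, and the invariant factors of ∂_1 are all 1, so H_0 = Z.
  H_1: rank ker ∂_1 − rank ∂_2 = (30 − 9) − 20 = 1, and ∂_2 has invariant factor 2 > 1, so H_1 = Z × Z/2.
  H_2: rank ker ∂_2 − rank ∂_3 = (20 − 20) − 0 = 0, and there is no ∂_3, so H_2 = 0.

As a check, the Euler characteristic is 10 − 30 + 20 = 0, which agrees with 1 − 1 + 0 = 0.
(K is a triangulation of the Klein bottle.)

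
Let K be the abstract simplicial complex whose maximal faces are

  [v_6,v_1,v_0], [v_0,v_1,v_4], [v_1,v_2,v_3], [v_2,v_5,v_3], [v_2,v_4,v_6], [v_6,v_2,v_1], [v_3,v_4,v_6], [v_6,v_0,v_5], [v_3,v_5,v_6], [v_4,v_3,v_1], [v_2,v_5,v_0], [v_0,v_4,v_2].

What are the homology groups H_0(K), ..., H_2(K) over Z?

Take the total order v_0 < v_1 < v_2 < v_3 < v_4 < v_5 < v_6 on the vertex set. Then K (dimension 2) consists of the simplices:

  0-simplices (7): [v_0], [v_1], [v_2], [v_3], [v_4], [v_5], [v_6]
  1-simplices (18): (18 of them)
  2-simplices (12): (12 of them)

giving chain groups C_0 ≅ Z^7, C_1 ≅ Z^18, C_2 ≅ Z^12.

Boundary ∂_1: C_1 → C_0 maps an edge to its endpoints' difference, ∂[p,q] = q − p. For instance
  ∂[v_1,v_6] = [v_6] − [v_1].
This gives a 7×18 integer matrix of rank 6; reducing to Smith normal form yields diagonal entries (1,1,1,1,1,1).

The boundary map ∂_2: C_2 → C_1 maps a triangle to the signed sum of its edges. For instance
  ∂[v_3,v_5,v_6] = [v_5,v_6] − [v_3,v_6] + [v_3,v_5],
  ∂[v_3,v_4,v_6] = [v_4,v_6] − [v_3,v_6] + [v_3,v_4].
The resulting 18×12 matrix has rank 12, and its Smith normal form has invariant factors (1,1,1,1,1,1,1,1,1,1,1,2).

From H_k ≅ ker(∂_k) / im(∂_{k+1}) we obtain:

  H_0: rank C_0 − rank ∂_1 = 7 − 6 = 1, and the invariant factors of ∂_1 are all 1, so H_0 ≅ Z.
  H_1: rank ker ∂_1 − rank ∂_2 = (18 − 6) − 12 = 0, and ∂_2 has invariant factor 2 > 1, so H_1 ≅ Z/2Z.
  H_2: rank ker ∂_2 − rank ∂_3 = (12 − 12) − 0 = 0, and there is no ∂_3, so H_2 ≅ 0.

As a check, the Euler characteristic is 7 − 18 + 12 = 1, which agrees with 1 − 0 + 0 = 1.

H_0 ≅ Z,  H_1 ≅ Z/2Z,  H_2 = 0.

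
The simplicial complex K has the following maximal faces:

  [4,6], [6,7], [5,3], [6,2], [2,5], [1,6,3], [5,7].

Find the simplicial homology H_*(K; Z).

H_0 ≅ Z,  H_1 ≅ Z^2,  H_2 = 0.

Take the total order 1 < 2 < 3 < 4 < 5 < 6 < 7 on the vertex set. Then K (dimension 2) consists of the simplices:

  0-simplices (7): [1], [2], [3], [4], [5], [6], [7]
  1-simplices (9): [1,3], [1,6], [2,5], [2,6], [3,5], [3,6], [4,6], [5,7], [6,7]
  2-simplices (1): [1,3,6]

Hence C_0 ≅ Z^7, C_1 ≅ Z^9, C_2 ≅ Z^1.

Boundary ∂_1: C_1 → C_0 is given by ∂[p,q] = [q] − [p]. For instance
  ∂[1,6] = [6] − [1].
As a 7×9 matrix over Z this has rank 6, with invariant factors (1,1,1,1,1,1).

∂_2: C_2 → C_1 sends each 2-simplex [p,q,r] to [q,r] − [p,r] + [p,q]. For instance
  ∂[1,3,6] = [3,6] − [1,6] + [1,3].
The resulting 9×1 matrix has rank 1, and its Smith normal form has invariant factors (1).

Computing H_k = (kernel of ∂_k) / (image of ∂_{k+1}):

  H_0: rank C_0 − rank ∂_1 = 7 − 6 = 1, and the invariant factors of ∂_1 are all 1, so H_0 = Z.
  H_1: rank ker ∂_1 − rank ∂_2 = (9 − 6) − 1 = 2, and the invariant factors of ∂_2 are all 1, so H_1 = Z^2.
  H_2: rank ker ∂_2 − rank ∂_3 = (1 − 1) − 0 = 0, and there is no ∂_3, so H_2 = 0.

As a check, the Euler characteristic is 7 − 9 + 1 = -1, which agrees with 1 − 2 + 0 = -1.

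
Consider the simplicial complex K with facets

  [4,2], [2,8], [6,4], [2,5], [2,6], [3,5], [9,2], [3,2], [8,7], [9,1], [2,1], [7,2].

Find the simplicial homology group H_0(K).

H_0 ≅ Z.

We work with the vertex ordering 1 < 2 < 3 < 4 < 5 < 6 < 7 < 8 < 9. The simplices of K, each written with vertices in increasing order, are:

  0-simplices (9): [1], [2], [3], [4], [5], [6], [7], [8], [9]
  1-simplices (12): [1,2], [1,9], [2,3], [2,4], [2,5], [2,6], [2,7], [2,8], [2,9], [3,5], [4,6], [7,8]

giving chain groups C_0 ≅ Z^9, C_1 ≅ Z^12.

Boundary ∂_1: C_1 → C_0 is given by ∂[p,q] = [q] − [p]. For instance
  ∂[4,6] = [6] − [4].
The 9×12 boundary matrix has rank 8 and Smith normal form diag(1,1,1,1,1,1,1,1).

Computing H_k = (kernel of ∂_k) / (image of ∂_{k+1}):

  H_0: rank C_0 − rank ∂_1 = 9 − 8 = 1, and the invariant factors of ∂_1 are all 1, so H_0 ≅ Z.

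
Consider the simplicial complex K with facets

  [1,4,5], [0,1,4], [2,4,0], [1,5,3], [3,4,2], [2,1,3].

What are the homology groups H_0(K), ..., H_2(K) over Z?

H_0 ≅ Z,  H_1 ≅ Z,  H_2 = 0.

K has 6 vertices, 12 edges, 6 triangles.
rank ∂_0 = 0, rank ∂_1 = 5 ⇒ b_0 = 6 − 0 − 5 = 1; all invariant factors of ∂_1 are 1 so no torsion. So H_0 ≅ Z.
rank ∂_1 = 5, rank ∂_2 = 6 ⇒ b_1 = 12 − 5 − 6 = 1; all invariant factors of ∂_2 are 1 so no torsion. So H_1 ≅ Z.
rank ∂_2 = 6, rank ∂_3 = 0 ⇒ b_2 = 6 − 6 − 0 = 0. So H_2 ≅ 0.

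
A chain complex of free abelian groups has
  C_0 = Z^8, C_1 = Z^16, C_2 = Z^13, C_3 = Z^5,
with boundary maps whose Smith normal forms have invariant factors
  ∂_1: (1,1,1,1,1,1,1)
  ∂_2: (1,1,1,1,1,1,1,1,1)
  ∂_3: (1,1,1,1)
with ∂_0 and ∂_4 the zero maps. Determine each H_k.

H_0 = Z,  H_1 = 0,  H_2 = 0,  H_3 = Z.

H_0: b_0 = 8 − 0 − 7 = 1; torsion from ∂_1 factors > 1: none. So H_0 = Z.
H_1: b_1 = 16 − 7 − 9 = 0; torsion from ∂_2 factors > 1: none. So H_1 = 0.
H_2: b_2 = 13 − 9 − 4 = 0; torsion from ∂_3 factors > 1: none. So H_2 = 0.
H_3: b_3 = 5 − 4 − 0 = 1; torsion from ∂_4 factors > 1: none. So H_3 = Z.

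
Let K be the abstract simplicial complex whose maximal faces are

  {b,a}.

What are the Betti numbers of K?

b_0 = 1, b_1 = 0.

Order the vertices as a < b. Listing each simplex with vertices in this order, K has dimension 1 with simplices:

  0-simplices (2): a, b
  1-simplices (1): ab

giving chain groups C_0 ≅ Z^2, C_1 ≅ Z^1.

The boundary map ∂_1: C_1 → C_0 is given by ∂[p,q] = [q] − [p].
As a 2×1 matrix over Z this has rank 1, with invariant factors (1).

Computing H_k = (kernel of ∂_k) / (image of ∂_{k+1}):

  H_0: rank C_0 − rank ∂_1 = 2 − 1 = 1, and the invariant factors of ∂_1 are all 1, so H_0 = Z.
  H_1: rank ker ∂_1 − rank ∂_2 = (1 − 1) − 0 = 0, and there is no ∂_2, so H_1 = 0.

As a check, the Euler characteristic is 2 − 1 = 1, which agrees with 1 − 0 = 1.
(K is a triangulation of the 1-simplex.)

Hence the Betti numbers are b_0 = 1, b_1 = 0.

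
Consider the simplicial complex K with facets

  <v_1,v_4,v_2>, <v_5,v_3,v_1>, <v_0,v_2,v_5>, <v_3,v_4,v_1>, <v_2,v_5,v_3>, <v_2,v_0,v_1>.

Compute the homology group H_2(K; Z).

H_2 ≅ 0.

K has 6 vertices, 12 edges, 6 triangles.
rank ∂_2 = 6, rank ∂_3 = 0 ⇒ b_2 = 6 − 6 − 0 = 0. So H_2 ≅ 0.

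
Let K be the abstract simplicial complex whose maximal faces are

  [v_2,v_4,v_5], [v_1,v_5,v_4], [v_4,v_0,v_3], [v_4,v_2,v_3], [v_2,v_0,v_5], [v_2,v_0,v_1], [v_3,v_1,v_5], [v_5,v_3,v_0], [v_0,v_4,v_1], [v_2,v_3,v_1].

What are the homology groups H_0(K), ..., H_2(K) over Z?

We work with the vertex ordering v_0 < v_1 < v_2 < v_3 < v_4 < v_5. The simplices of K, each written with vertices in increasing order, are:

  0-simplices (6): [v_0], [v_1], [v_2], [v_3], [v_4], [v_5]
  1-simplices (15): (15 of them)
  2-simplices (10): [v_0,v_1,v_2], [v_0,v_1,v_4], [v_0,v_2,v_5], [v_0,v_3,v_4], [v_0,v_3,v_5], [v_1,v_2,v_3], [v_1,v_3,v_5], [v_1,v_4,v_5], [v_2,v_3,v_4], [v_2,v_4,v_5]

so the chain groups are C_0 ≅ Z^6, C_1 ≅ Z^15, C_2 ≅ Z^10.

∂_1: C_1 → C_0 is given by ∂[p,q] = [q] − [p].
The resulting 6×15 matrix has rank 5, and its Smith normal form has invariant factors (1,1,1,1,1).

∂_2: C_2 → C_1 maps a triangle to the signed sum of its edges. For instance
  ∂[v_0,v_1,v_4] = [v_1,v_4] − [v_0,v_4] + [v_0,v_1],
  ∂[v_1,v_4,v_5] = [v_4,v_5] − [v_1,v_5] + [v_1,v_4].
The 15×10 boundary matrix has rank 10 and Smith normal form diag(1,1,1,1,1,1,1,1,1,2).

Computing H_k = (kernel of ∂_k) / (image of ∂_{k+1}):

  H_0: rank C_0 − rank ∂_1 = 6 − 5 = 1, and the invariant factors of ∂_1 are all 1, so H_0 ≅ Z.
  H_1: rank ker ∂_1 − rank ∂_2 = (15 − 5) − 10 = 0, and ∂_2 has invariant factor 2 > 1, so H_1 ≅ Z/2Z.
  H_2: rank ker ∂_2 − rank ∂_3 = (10 − 10) − 0 = 0, and there is no ∂_3, so H_2 ≅ 0.

H_0 ≅ Z,  H_1 ≅ Z/2Z,  H_2 = 0.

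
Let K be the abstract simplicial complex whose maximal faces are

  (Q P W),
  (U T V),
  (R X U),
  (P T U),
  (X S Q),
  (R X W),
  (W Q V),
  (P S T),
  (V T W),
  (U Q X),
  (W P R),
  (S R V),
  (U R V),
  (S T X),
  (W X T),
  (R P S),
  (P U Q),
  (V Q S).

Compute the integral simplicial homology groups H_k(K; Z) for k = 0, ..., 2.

H_0 ≅ Z,  H_1 ≅ Z^2,  H_2 ≅ Z.

Order the vertices as P < Q < R < S < T < U < V < W < X. Listing each simplex with vertices in this order, K has dimension 2 with simplices:

  0-simplices (9): P, Q, R, S, T, U, V, W, X
  1-simplices (27): PQ, PR, PS, PT, PU, PW, QS, QU, QV, QW, QX, RS, RU, RV, RW, RX, ST, SV, SX, TU, TV, TW, TX, UV, UX, VW, WX
  2-simplices (18): PQU, PQW, PRS, PRW, PST, PTU, QSV, QSX, QUX, QVW, RSV, RUV, RUX, RWX, STX, TUV, TVW, TWX

so the chain groups are C_0 ≅ Z^9, C_1 ≅ Z^27, C_2 ≅ Z^18.

The boundary map ∂_1: C_1 → C_0 is given by ∂[p,q] = [q] − [p].
The 9×27 boundary matrix has rank 8 and Smith normal form diag(1,1,1,1,1,1,1,1).

The boundary map ∂_2: C_2 → C_1 acts by ∂[p,q,r] = [q,r] − [p,r] + [p,q]. For instance
  ∂QVW = VW − QW + QV,
  ∂TUV = UV − TV + TU.
As a 27×18 matrix over Z this has rank 17, with invariant factors (1,1,1,1,1,1,1,1,1,1,1,1,1,1,1,1,1).

From H_k ≅ ker(∂_k) / im(∂_{k+1}) we obtain:

  H_0: rank C_0 − rank ∂_1 = 9 − 8 = 1, and the invariant factors of ∂_1 are all 1, so H_0 = Z.
  H_1: rank ker ∂_1 − rank ∂_2 = (27 − 8) − 17 = 2, and the invariant factors of ∂_2 are all 1, so H_1 = Z^2.
  H_2: rank ker ∂_2 − rank ∂_3 = (18 − 17) − 0 = 1, and there is no ∂_3, so H_2 = Z.

(K is a triangulation of the torus T^2.)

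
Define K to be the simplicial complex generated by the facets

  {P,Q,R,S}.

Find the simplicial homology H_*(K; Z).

H_0 = Z,  H_1 = 0,  H_2 = 0,  H_3 = 0.

Take the total order P < Q < R < S on the vertex set. Then K (dimension 3) consists of the simplices:

  0-simplices (4): P, Q, R, S
  1-simplices (6): PQ, PR, PS, QR, QS, RS
  2-simplices (4): PQR, PQS, PRS, QRS
  3-simplices (1): PQRS

Hence C_0 ≅ Z^4, C_1 ≅ Z^6, C_2 ≅ Z^4, C_3 ≅ Z^1.

∂_1: C_1 → C_0 maps an edge to its endpoints' difference, ∂[p,q] = q − p.
The resulting 4×6 matrix has rank 3, and its Smith normal form has invariant factors (1,1,1).

∂_2: C_2 → C_1 maps a triangle to the signed sum of its edges. For instance
  ∂QRS = RS − QS + QR,
  ∂PQR = QR − PR + PQ.
This gives a 6×4 integer matrix of rank 3; reducing to Smith normal form yields diagonal entries (1,1,1).

Boundary ∂_3: C_3 → C_2 sends each 3-simplex σ to the alternating sum Σ_i (−1)^i (σ with its i-th vertex removed). For instance
  ∂PQRS = QRS − PRS + PQS − PQR.
The resulting 4×1 matrix has rank 1, and its Smith normal form has invariant factors (1).

Computing H_k = (kernel of ∂_k) / (image of ∂_{k+1}):

  H_0: rank C_0 − rank ∂_1 = 4 − 3 = 1, and the invariant factors of ∂_1 are all 1, so H_0 = Z.
  H_1: rank ker ∂_1 − rank ∂_2 = (6 − 3) − 3 = 0, and the invariant factors of ∂_2 are all 1, so H_1 = 0.
  H_2: rank ker ∂_2 − rank ∂_3 = (4 − 3) − 1 = 0, and the invariant factors of ∂_3 are all 1, so H_2 = 0.
  H_3: rank ker ∂_3 − rank ∂_4 = (1 − 1) − 0 = 0, and there is no ∂_4, so H_3 = 0.

(K is a triangulation of the 3-simplex.)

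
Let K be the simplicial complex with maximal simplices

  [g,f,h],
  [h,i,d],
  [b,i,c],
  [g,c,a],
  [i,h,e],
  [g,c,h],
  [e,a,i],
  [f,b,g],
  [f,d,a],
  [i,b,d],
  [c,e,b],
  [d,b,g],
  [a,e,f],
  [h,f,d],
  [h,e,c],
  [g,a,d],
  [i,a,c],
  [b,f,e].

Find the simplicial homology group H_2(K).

H_2 ≅ 0.

K has 9 vertices, 27 edges, 18 triangles.
rank ∂_2 = 18, rank ∂_3 = 0 ⇒ b_2 = 18 − 18 − 0 = 0. So H_2 = 0.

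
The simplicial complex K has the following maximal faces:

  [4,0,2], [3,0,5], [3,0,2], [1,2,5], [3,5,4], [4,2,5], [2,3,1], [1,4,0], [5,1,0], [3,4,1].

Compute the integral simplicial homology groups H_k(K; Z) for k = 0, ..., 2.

Fix the vertex order 0 < 1 < 2 < 3 < 4 < 5 and write every simplex with vertices in increasing order. Then dim K = 2 and the simplices of K are:

  0-simplices (6): [0], [1], [2], [3], [4], [5]
  1-simplices (15): [0,1], [0,2], [0,3], [0,4], [0,5], [1,2], [1,3], [1,4], [1,5], [2,3], [2,4], [2,5], [3,4], [3,5], [4,5]
  2-simplices (10): [0,1,4], [0,1,5], [0,2,3], [0,2,4], [0,3,5], [1,2,3], [1,2,5], [1,3,4], [2,4,5], [3,4,5]

Hence C_0 ≅ Z^6, C_1 ≅ Z^15, C_2 ≅ Z^10.

Boundary ∂_1: C_1 → C_0 maps an edge to its endpoints' difference, ∂[p,q] = q − p. For instance
  ∂[2,3] = [3] − [2].
The 6×15 boundary matrix has rank 5 and Smith normal form diag(1,1,1,1,1).

Boundary ∂_2: C_2 → C_1 acts by ∂[p,q,r] = [q,r] − [p,r] + [p,q]. For instance
  ∂[0,3,5] = [3,5] − [0,5] + [0,3],
  ∂[1,2,5] = [2,5] − [1,5] + [1,2].
This gives a 15×10 integer matrix of rank 10; reducing to Smith normal form yields diagonal entries (1,1,1,1,1,1,1,1,1,2).

From H_k ≅ ker(∂_k) / im(∂_{k+1}) we obtain:

  H_0: rank C_0 − rank ∂_1 = 6 − 5 = 1, and the invariant factors of ∂_1 are all 1, so H_0 = Z.
  H_1: rank ker ∂_1 − rank ∂_2 = (15 − 5) − 10 = 0, and ∂_2 has invariant factor 2 > 1, so H_1 = Z/2.
  H_2: rank ker ∂_2 − rank ∂_3 = (10 − 10) − 0 = 0, and there is no ∂_3, so H_2 = 0.

H_0 ≅ Z,  H_1 ≅ Z/2,  H_2 = 0.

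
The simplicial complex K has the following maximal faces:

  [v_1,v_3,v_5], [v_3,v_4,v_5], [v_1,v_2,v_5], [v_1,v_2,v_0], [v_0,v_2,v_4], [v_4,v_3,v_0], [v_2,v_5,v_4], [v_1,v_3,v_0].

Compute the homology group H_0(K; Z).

Take the total order v_0 < v_1 < v_2 < v_3 < v_4 < v_5 on the vertex set. Then K (dimension 2) consists of the simplices:

  0-simplices (6): [v_0], [v_1], [v_2], [v_3], [v_4], [v_5]
  1-simplices (12): [v_0,v_1], [v_0,v_2], [v_0,v_3], [v_0,v_4], [v_1,v_2], [v_1,v_3], [v_1,v_5], [v_2,v_4], [v_2,v_5], [v_3,v_4], [v_3,v_5], [v_4,v_5]
  2-simplices (8): [v_0,v_1,v_2], [v_0,v_1,v_3], [v_0,v_2,v_4], [v_0,v_3,v_4], [v_1,v_2,v_5], [v_1,v_3,v_5], [v_2,v_4,v_5], [v_3,v_4,v_5]

so the chain groups are C_0 ≅ Z^6, C_1 ≅ Z^12, C_2 ≅ Z^8.

Boundary ∂_1: C_1 → C_0 sends each edge [p,q] (with p < q) to q − p.
As a 6×12 matrix over Z this has rank 5, with invariant factors (1,1,1,1,1).

∂_2: C_2 → C_1 acts by ∂[p,q,r] = [q,r] − [p,r] + [p,q]. For instance
  ∂[v_3,v_4,v_5] = [v_4,v_5] − [v_3,v_5] + [v_3,v_4],
  ∂[v_0,v_3,v_4] = [v_3,v_4] − [v_0,v_4] + [v_0,v_3].
This gives a 12×8 integer matrix of rank 7; reducing to Smith normal form yields diagonal entries (1,1,1,1,1,1,1).

From H_k ≅ ker(∂_k) / im(∂_{k+1}) we obtain:

  H_0: rank C_0 − rank ∂_1 = 6 − 5 = 1, and the invariant factors of ∂_1 are all 1, so H_0 = Z.

H_0 ≅ Z.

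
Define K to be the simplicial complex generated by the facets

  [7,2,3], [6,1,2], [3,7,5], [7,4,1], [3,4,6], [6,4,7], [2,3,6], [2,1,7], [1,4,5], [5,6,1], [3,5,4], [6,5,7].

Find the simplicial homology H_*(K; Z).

H_0 ≅ Z,  H_1 ≅ Z/2,  H_2 = 0.

Take the total order 1 < 2 < 3 < 4 < 5 < 6 < 7 on the vertex set. Then K (dimension 2) consists of the simplices:

  0-simplices (7): [1], [2], [3], [4], [5], [6], [7]
  1-simplices (18): [1,2], [1,4], [1,5], [1,6], [1,7], [2,3], [2,6], [2,7], [3,4], [3,5], [3,6], [3,7], [4,5], [4,6], [4,7], [5,6], [5,7], [6,7]
  2-simplices (12): [1,2,6], [1,2,7], [1,4,5], [1,4,7], [1,5,6], [2,3,6], [2,3,7], [3,4,5], [3,4,6], [3,5,7], [4,6,7], [5,6,7]

giving chain groups C_0 ≅ Z^7, C_1 ≅ Z^18, C_2 ≅ Z^12.

∂_1: C_1 → C_0 maps an edge to its endpoints' difference, ∂[p,q] = q − p.
The resulting 7×18 matrix has rank 6, and its Smith normal form has invariant factors (1,1,1,1,1,1).

∂_2: C_2 → C_1 sends each 2-simplex [p,q,r] to [q,r] − [p,r] + [p,q]. For instance
  ∂[3,4,6] = [4,6] − [3,6] + [3,4],
  ∂[3,5,7] = [5,7] − [3,7] + [3,5].
The 18×12 boundary matrix has rank 12 and Smith normal form diag(1,1,1,1,1,1,1,1,1,1,1,2).

From H_k ≅ ker(∂_k) / im(∂_{k+1}) we obtain:

  H_0: rank C_0 − rank ∂_1 = 7 − 6 = 1, and the invariant factors of ∂_1 are all 1, so H_0 = Z.
  H_1: rank ker ∂_1 − rank ∂_2 = (18 − 6) − 12 = 0, and ∂_2 has invariant factor 2 > 1, so H_1 = Z/2.
  H_2: rank ker ∂_2 − rank ∂_3 = (12 − 12) − 0 = 0, and there is no ∂_3, so H_2 = 0.

(K is a triangulation of the real projective plane RP^2.)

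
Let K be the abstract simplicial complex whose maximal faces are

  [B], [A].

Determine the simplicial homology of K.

Take the total order A < B on the vertex set. Then K (dimension 0) consists of the simplices:

  0-simplices (2): A, B

Hence C_0 ≅ Z^2.

Reading off H_k = ker ∂_k / im ∂_{k+1}:

  H_0: rank C_0 − rank ∂_1 = 2 − 0 = 2, and there is no ∂_1, so H_0 = Z^2.

H_0 = Z^2.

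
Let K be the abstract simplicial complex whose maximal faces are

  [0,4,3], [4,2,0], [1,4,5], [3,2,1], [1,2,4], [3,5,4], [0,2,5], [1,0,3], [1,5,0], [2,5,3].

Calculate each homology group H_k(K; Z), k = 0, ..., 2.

H_0 ≅ Z,  H_1 ≅ Z/2Z,  H_2 = 0.

Fix the vertex order 0 < 1 < 2 < 3 < 4 < 5 and write every simplex with vertices in increasing order. Then dim K = 2 and the simplices of K are:

  0-simplices (6): [0], [1], [2], [3], [4], [5]
  1-simplices (15): [0,1], [0,2], [0,3], [0,4], [0,5], [1,2], [1,3], [1,4], [1,5], [2,3], [2,4], [2,5], [3,4], [3,5], [4,5]
  2-simplices (10): [0,1,3], [0,1,5], [0,2,4], [0,2,5], [0,3,4], [1,2,3], [1,2,4], [1,4,5], [2,3,5], [3,4,5]

giving chain groups C_0 ≅ Z^6, C_1 ≅ Z^15, C_2 ≅ Z^10.

Boundary ∂_1: C_1 → C_0 is given by ∂[p,q] = [q] − [p].
As a 6×15 matrix over Z this has rank 5, with invariant factors (1,1,1,1,1).

The boundary map ∂_2: C_2 → C_1 maps a triangle to the signed sum of its edges. For instance
  ∂[0,1,5] = [1,5] − [0,5] + [0,1],
  ∂[1,2,3] = [2,3] − [1,3] + [1,2].
As a 15×10 matrix over Z this has rank 10, with invariant factors (1,1,1,1,1,1,1,1,1,2).

Reading off H_k = ker ∂_k / im ∂_{k+1}:

  H_0: rank C_0 − rank ∂_1 = 6 − 5 = 1, and the invariant factors of ∂_1 are all 1, so H_0 ≅ Z.
  H_1: rank ker ∂_1 − rank ∂_2 = (15 − 5) − 10 = 0, and ∂_2 has invariant factor 2 > 1, so H_1 ≅ Z/2Z.
  H_2: rank ker ∂_2 − rank ∂_3 = (10 − 10) − 0 = 0, and there is no ∂_3, so H_2 ≅ 0.

(K is a triangulation of the real projective plane RP^2.)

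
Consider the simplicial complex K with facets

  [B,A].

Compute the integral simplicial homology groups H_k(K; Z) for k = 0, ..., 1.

H_0 = Z,  H_1 = 0.

K has 2 vertices, 1 edge.
rank ∂_0 = 0, rank ∂_1 = 1 ⇒ b_0 = 2 − 0 − 1 = 1; all invariant factors of ∂_1 are 1 so no torsion. So H_0 = Z.
rank ∂_1 = 1, rank ∂_2 = 0 ⇒ b_1 = 1 − 1 − 0 = 0. So H_1 = 0.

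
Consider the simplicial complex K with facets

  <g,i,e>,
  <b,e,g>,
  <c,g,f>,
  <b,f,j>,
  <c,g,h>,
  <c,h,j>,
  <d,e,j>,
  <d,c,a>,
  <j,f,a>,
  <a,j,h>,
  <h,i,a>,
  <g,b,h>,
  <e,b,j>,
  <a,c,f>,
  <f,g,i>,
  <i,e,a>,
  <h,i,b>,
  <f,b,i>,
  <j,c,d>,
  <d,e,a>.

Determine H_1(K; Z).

We work with the vertex ordering a < b < c < d < e < f < g < h < i < j. The simplices of K, each written with vertices in increasing order, are:

  0-simplices (10): a, b, c, d, e, f, g, h, i, j
  1-simplices (30): ac, ad, ae, af, ah, ai, aj, be, bf, bg, bh, bi, bj, cd, cf, cg, ch, cj, de, dj, eg, ei, ej, fg, fi, fj, gh, gi, hi, hj
  2-simplices (20): acd, acf, ade, aei, afj, ahi, ahj, beg, bej, bfi, bfj, bgh, bhi, cdj, cfg, cgh, chj, dej, egi, fgi

so the chain groups are C_0 ≅ Z^10, C_1 ≅ Z^30, C_2 ≅ Z^20.

∂_1: C_1 → C_0 maps an edge to its endpoints' difference, ∂[p,q] = q − p. For instance
  ∂fj = j − f.
The resulting 10×30 matrix has rank 9, and its Smith normal form has invariant factors (1,1,1,1,1,1,1,1,1).

The boundary map ∂_2: C_2 → C_1 maps a triangle to the signed sum of its edges. For instance
  ∂egi = gi − ei + eg,
  ∂ahi = hi − ai + ah.
As a 30×20 matrix over Z this has rank 20, with invariant factors (1,1,1,1,1,1,1,1,1,1,1,1,1,1,1,1,1,1,1,2).

Reading off H_k = ker ∂_k / im ∂_{k+1}:

  H_1: rank ker ∂_1 − rank ∂_2 = (30 − 9) − 20 = 1, and ∂_2 has invariant factor 2 > 1, so H_1 ≅ Z × Z/2.

(K is a triangulation of the Klein bottle.)

H_1 ≅ Z × Z/2.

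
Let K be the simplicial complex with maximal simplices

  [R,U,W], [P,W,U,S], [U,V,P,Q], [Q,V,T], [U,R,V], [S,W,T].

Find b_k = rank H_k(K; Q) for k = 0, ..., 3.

b_0 = 1, b_1 = 1, b_2 = 0, b_3 = 0.

Fix the vertex order P < Q < R < S < T < U < V < W and write every simplex with vertices in increasing order. Then dim K = 3 and the simplices of K are:

  0-simplices (8): P, Q, R, S, T, U, V, W
  1-simplices (18): PQ, PS, PU, PV, PW, QT, QU, QV, RU, RV, RW, ST, SU, SW, TV, TW, UV, UW
  2-simplices (12): PQU, PQV, PSU, PSW, PUV, PUW, QTV, QUV, RUV, RUW, STW, SUW
  3-simplices (2): PQUV, PSUW

Hence C_0 ≅ Z^8, C_1 ≅ Z^18, C_2 ≅ Z^12, C_3 ≅ Z^2.

The boundary map ∂_1: C_1 → C_0 is given by ∂[p,q] = [q] − [p].
As a 8×18 matrix over Z this has rank 7, with invariant factors (1,1,1,1,1,1,1).

Boundary ∂_2: C_2 → C_1 sends each 2-simplex [p,q,r] to [q,r] − [p,r] + [p,q]. For instance
  ∂PQU = QU − PU + PQ,
  ∂SUW = UW − SW + SU.
The resulting 18×12 matrix has rank 10, and its Smith normal form has invariant factors (1,1,1,1,1,1,1,1,1,1).

Boundary ∂_3: C_3 → C_2 sends each 3-simplex σ to the alternating sum Σ_i (−1)^i (σ with its i-th vertex removed). For instance
  ∂PQUV = QUV − PUV + PQV − PQU,
  ∂PSUW = SUW − PUW + PSW − PSU.
This gives a 12×2 integer matrix of rank 2; reducing to Smith normal form yields diagonal entries (1,1).

From H_k ≅ ker(∂_k) / im(∂_{k+1}) we obtain:

  H_0: rank C_0 − rank ∂_1 = 8 − 7 = 1, and the invariant factors of ∂_1 are all 1, so H_0 ≅ Z.
  H_1: rank ker ∂_1 − rank ∂_2 = (18 − 7) − 10 = 1, and the invariant factors of ∂_2 are all 1, so H_1 ≅ Z.
  H_2: rank ker ∂_2 − rank ∂_3 = (12 − 10) − 2 = 0, and the invariant factors of ∂_3 are all 1, so H_2 ≅ 0.
  H_3: rank ker ∂_3 − rank ∂_4 = (2 − 2) − 0 = 0, and there is no ∂_4, so H_3 ≅ 0.

As a check, the Euler characteristic is 8 − 18 + 12 − 2 = 0, which agrees with 1 − 1 + 0 − 0 = 0.

Hence the Betti numbers are b_0 = 1, b_1 = 1, b_2 = 0, b_3 = 0.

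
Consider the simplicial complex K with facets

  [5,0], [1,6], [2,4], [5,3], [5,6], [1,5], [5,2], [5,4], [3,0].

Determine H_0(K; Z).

Order the vertices as 0 < 1 < 2 < 3 < 4 < 5 < 6. Listing each simplex with vertices in this order, K has dimension 1 with simplices:

  0-simplices (7): [0], [1], [2], [3], [4], [5], [6]
  1-simplices (9): [0,3], [0,5], [1,5], [1,6], [2,4], [2,5], [3,5], [4,5], [5,6]

so the chain groups are C_0 ≅ Z^7, C_1 ≅ Z^9.

Boundary ∂_1: C_1 → C_0 is given by ∂[p,q] = [q] − [p]. For instance
  ∂[3,5] = [5] − [3].
The resulting 7×9 matrix has rank 6, and its Smith normal form has invariant factors (1,1,1,1,1,1).

Computing H_k = (kernel of ∂_k) / (image of ∂_{k+1}):

  H_0: rank C_0 − rank ∂_1 = 7 − 6 = 1, and the invariant factors of ∂_1 are all 1, so H_0 ≅ Z.

(K is a triangulation of a wedge of 3 circles.)

H_0 = Z.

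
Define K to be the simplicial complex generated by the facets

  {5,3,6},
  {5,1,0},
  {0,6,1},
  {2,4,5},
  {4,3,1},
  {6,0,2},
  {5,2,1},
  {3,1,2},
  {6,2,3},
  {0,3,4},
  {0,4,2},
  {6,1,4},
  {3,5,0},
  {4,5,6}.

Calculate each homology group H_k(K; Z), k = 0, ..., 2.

Order the vertices as 0 < 1 < 2 < 3 < 4 < 5 < 6. Listing each simplex with vertices in this order, K has dimension 2 with simplices:

  0-simplices (7): [0], [1], [2], [3], [4], [5], [6]
  1-simplices (21): [0,1], [0,2], [0,3], [0,4], [0,5], [0,6], [1,2], [1,3], [1,4], [1,5], [1,6], [2,3], [2,4], [2,5], [2,6], [3,4], [3,5], [3,6], [4,5], [4,6], [5,6]
  2-simplices (14): [0,1,5], [0,1,6], [0,2,4], [0,2,6], [0,3,4], [0,3,5], [1,2,3], [1,2,5], [1,3,4], [1,4,6], [2,3,6], [2,4,5], [3,5,6], [4,5,6]

so the chain groups are C_0 ≅ Z^7, C_1 ≅ Z^21, C_2 ≅ Z^14.

The boundary map ∂_1: C_1 → C_0 sends each edge [p,q] (with p < q) to q − p. For instance
  ∂[1,5] = [5] − [1].
As a 7×21 matrix over Z this has rank 6, with invariant factors (1,1,1,1,1,1).

∂_2: C_2 → C_1 sends each 2-simplex [p,q,r] to [q,r] − [p,r] + [p,q]. For instance
  ∂[0,3,4] = [3,4] − [0,4] + [0,3],
  ∂[2,3,6] = [3,6] − [2,6] + [2,3].
The 21×14 boundary matrix has rank 13 and Smith normal form diag(1,1,1,1,1,1,1,1,1,1,1,1,1).

Now H_k = ker ∂_k / im ∂_{k+1}, so:

  H_0: rank C_0 − rank ∂_1 = 7 − 6 = 1, and the invariant factors of ∂_1 are all 1, so H_0 = Z.
  H_1: rank ker ∂_1 − rank ∂_2 = (21 − 6) − 13 = 2, and the invariant factors of ∂_2 are all 1, so H_1 = Z^2.
  H_2: rank ker ∂_2 − rank ∂_3 = (14 − 13) − 0 = 1, and there is no ∂_3, so H_2 = Z.

H_0 ≅ Z,  H_1 ≅ Z^2,  H_2 ≅ Z.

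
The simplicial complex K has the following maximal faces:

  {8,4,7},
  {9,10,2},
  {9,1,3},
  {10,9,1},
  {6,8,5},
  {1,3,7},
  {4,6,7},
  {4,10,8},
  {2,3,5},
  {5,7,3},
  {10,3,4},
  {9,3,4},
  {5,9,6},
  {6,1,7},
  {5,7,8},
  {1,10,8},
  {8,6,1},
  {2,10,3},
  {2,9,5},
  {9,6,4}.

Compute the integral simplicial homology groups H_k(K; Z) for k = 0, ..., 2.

H_0 = Z,  H_1 = Z ⊕ Z_2,  H_2 = 0.

Fix the vertex order 1 < 2 < 3 < 4 < 5 < 6 < 7 < 8 < 9 < 10 and write every simplex with vertices in increasing order. Then dim K = 2 and the simplices of K are:

  0-simplices (10): [1], [2], [3], [4], [5], [6], [7], [8], [9], [10]
  1-simplices (30): (30 of them)
  2-simplices (20): (20 of them)

Hence C_0 ≅ Z^10, C_1 ≅ Z^30, C_2 ≅ Z^20.

∂_1: C_1 → C_0 is given by ∂[p,q] = [q] − [p]. For instance
  ∂[5,9] = [9] − [5].
The 10×30 boundary matrix has rank 9 and Smith normal form diag(1,1,1,1,1,1,1,1,1).

Boundary ∂_2: C_2 → C_1 maps a triangle to the signed sum of its edges. For instance
  ∂[3,4,10] = [4,10] − [3,10] + [3,4],
  ∂[3,5,7] = [5,7] − [3,7] + [3,5].
The resulting 30×20 matrix has rank 20, and its Smith normal form has invariant factors (1,1,1,1,1,1,1,1,1,1,1,1,1,1,1,1,1,1,1,2).

Computing H_k = (kernel of ∂_k) / (image of ∂_{k+1}):

  H_0: rank C_0 − rank ∂_1 = 10 − 9 = 1, and the invariant factors of ∂_1 are all 1, so H_0 ≅ Z.
  H_1: rank ker ∂_1 − rank ∂_2 = (30 − 9) − 20 = 1, and ∂_2 has invariant factor 2 > 1, so H_1 ≅ Z ⊕ Z_2.
  H_2: rank ker ∂_2 − rank ∂_3 = (20 − 20) − 0 = 0, and there is no ∂_3, so H_2 ≅ 0.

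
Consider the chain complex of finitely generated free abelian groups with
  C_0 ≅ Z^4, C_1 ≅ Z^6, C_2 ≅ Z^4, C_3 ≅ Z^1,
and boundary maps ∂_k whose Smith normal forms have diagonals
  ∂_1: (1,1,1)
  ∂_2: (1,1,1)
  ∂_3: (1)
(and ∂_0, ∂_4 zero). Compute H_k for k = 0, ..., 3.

H_0 ≅ Z,  H_1 = 0,  H_2 = 0,  H_3 = 0.

H_0: b_0 = 4 − 0 − 3 = 1; torsion from ∂_1 factors > 1: none. So H_0 ≅ Z.
H_1: b_1 = 6 − 3 − 3 = 0; torsion from ∂_2 factors > 1: none. So H_1 ≅ 0.
H_2: b_2 = 4 − 3 − 1 = 0; torsion from ∂_3 factors > 1: none. So H_2 ≅ 0.
H_3: b_3 = 1 − 1 − 0 = 0; torsion from ∂_4 factors > 1: none. So H_3 ≅ 0.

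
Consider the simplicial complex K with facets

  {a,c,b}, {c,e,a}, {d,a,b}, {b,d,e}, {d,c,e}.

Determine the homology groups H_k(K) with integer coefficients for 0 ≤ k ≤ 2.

H_0 ≅ Z,  H_1 ≅ Z,  H_2 = 0.

Take the total order a < b < c < d < e on the vertex set. Then K (dimension 2) consists of the simplices:

  0-simplices (5): a, b, c, d, e
  1-simplices (10): ab, ac, ad, ae, bc, bd, be, cd, ce, de
  2-simplices (5): abc, abd, ace, bde, cde

Hence C_0 ≅ Z^5, C_1 ≅ Z^10, C_2 ≅ Z^5.

∂_1: C_1 → C_0 maps an edge to its endpoints' difference, ∂[p,q] = q − p.
The 5×10 boundary matrix has rank 4 and Smith normal form diag(1,1,1,1).

Boundary ∂_2: C_2 → C_1 sends each 2-simplex [p,q,r] to [q,r] − [p,r] + [p,q]. For instance
  ∂abc = bc − ac + ab,
  ∂bde = de − be + bd.
The resulting 10×5 matrix has rank 5, and its Smith normal form has invariant factors (1,1,1,1,1).

Now H_k = ker ∂_k / im ∂_{k+1}, so:

  H_0: rank C_0 − rank ∂_1 = 5 − 4 = 1, and the invariant factors of ∂_1 are all 1, so H_0 = Z.
  H_1: rank ker ∂_1 − rank ∂_2 = (10 − 4) − 5 = 1, and the invariant factors of ∂_2 are all 1, so H_1 = Z.
  H_2: rank ker ∂_2 − rank ∂_3 = (5 − 5) − 0 = 0, and there is no ∂_3, so H_2 = 0.

As a check, the Euler characteristic is 5 − 10 + 5 = 0, which agrees with 1 − 1 + 0 = 0.
(K is a triangulation of the Möbius band.)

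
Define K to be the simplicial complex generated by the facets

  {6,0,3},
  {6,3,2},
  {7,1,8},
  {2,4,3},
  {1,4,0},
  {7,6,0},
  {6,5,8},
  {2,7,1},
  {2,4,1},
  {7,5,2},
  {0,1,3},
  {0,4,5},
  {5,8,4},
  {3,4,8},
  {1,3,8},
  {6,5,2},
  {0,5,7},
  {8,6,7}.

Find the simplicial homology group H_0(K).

Order the vertices as 0 < 1 < 2 < 3 < 4 < 5 < 6 < 7 < 8. Listing each simplex with vertices in this order, K has dimension 2 with simplices:

  0-simplices (9): [0], [1], [2], [3], [4], [5], [6], [7], [8]
  1-simplices (27): (27 of them)
  2-simplices (18): [0,1,3], [0,1,4], [0,3,6], [0,4,5], [0,5,7], [0,6,7], [1,2,4], [1,2,7], [1,3,8], [1,7,8], [2,3,4], [2,3,6], [2,5,6], [2,5,7], [3,4,8], [4,5,8], [5,6,8], [6,7,8]

giving chain groups C_0 ≅ Z^9, C_1 ≅ Z^27, C_2 ≅ Z^18.

Boundary ∂_1: C_1 → C_0 is given by ∂[p,q] = [q] − [p].
The 9×27 boundary matrix has rank 8 and Smith normal form diag(1,1,1,1,1,1,1,1).

∂_2: C_2 → C_1 acts by ∂[p,q,r] = [q,r] − [p,r] + [p,q]. For instance
  ∂[2,5,6] = [5,6] − [2,6] + [2,5],
  ∂[0,3,6] = [3,6] − [0,6] + [0,3].
The resulting 27×18 matrix has rank 18, and its Smith normal form has invariant factors (1,1,1,1,1,1,1,1,1,1,1,1,1,1,1,1,1,2).

Computing H_k = (kernel of ∂_k) / (image of ∂_{k+1}):

  H_0: rank C_0 − rank ∂_1 = 9 − 8 = 1, and the invariant factors of ∂_1 are all 1, so H_0 ≅ Z.

H_0 = Z.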